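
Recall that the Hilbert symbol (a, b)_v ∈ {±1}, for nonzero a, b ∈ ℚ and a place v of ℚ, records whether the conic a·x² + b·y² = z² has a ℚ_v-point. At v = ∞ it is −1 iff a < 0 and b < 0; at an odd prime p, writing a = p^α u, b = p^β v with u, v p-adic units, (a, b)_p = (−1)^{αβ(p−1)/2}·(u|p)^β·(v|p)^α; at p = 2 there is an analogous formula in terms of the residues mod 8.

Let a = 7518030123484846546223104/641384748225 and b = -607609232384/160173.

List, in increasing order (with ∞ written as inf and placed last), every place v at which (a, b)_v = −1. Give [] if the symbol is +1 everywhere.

[2, 13]

Mod squares: a ≡ 154, b ≡ -1547. Check v ∈ {∞, 2, 3, 5, 7, 11, 13, 17, 29, 37}.
v=∞: 154 > 0 and -1547 < 0  ⇒  (a,b)_∞ = +1.
v=11: a=11^3·(≡1), b=11^2·(≡3) mod 11; (1|11)=+1, (3|11)=+1; (−1)^{3·2·5}·(+1)^2·(+1)^3 = +1.
v=5: a=5^-2·(≡1), b=5^0·(≡2) mod 5; (1|5)=+1, (2|5)=-1; (−1)^{-2·0·2}·(+1)^0·(-1)^-2 = +1.
v=17: a=17^2·(≡8), b=17^1·(≡5) mod 17; (8|17)=+1, (5|17)=-1; (−1)^{2·1·8}·(+1)^1·(-1)^2 = +1.
v=3: a=3^-4·(≡1), b=3^-2·(≡1) mod 3; (1|3)=+1, (1|3)=+1; (−1)^{-4·-2·1}·(+1)^-2·(+1)^-4 = +1.
v=7: a=7^7·(≡1), b=7^3·(≡5) mod 7; (1|7)=+1, (5|7)=-1; (−1)^{7·3·3}·(+1)^3·(-1)^7 = +1.
v=2: v_2(a)=25, v_2(b)=10; units ≡ 5, 5 (mod 8); ε·ε+αω+βω = 0·0+25·1+10·1 ≡ 1  ⇒  (a,b)_2 = -1.
v=37: a=37^-4·(≡15), b=37^-2·(≡3) mod 37; (15|37)=-1, (3|37)=+1; (−1)^{-4·-2·18}·(-1)^-2·(+1)^-4 = +1.
v=13: a=13^-2·(≡5), b=13^-1·(≡8) mod 13; (5|13)=-1, (8|13)=-1; (−1)^{-2·-1·6}·(-1)^-1·(-1)^-2 = -1.
v=29: a=29^4·(≡4), b=29^2·(≡14) mod 29; (4|29)=+1, (14|29)=-1; (−1)^{4·2·14}·(+1)^2·(-1)^4 = +1.
Ram(154, -1547) = {2, 13}; no ℚ_2-point on the conic.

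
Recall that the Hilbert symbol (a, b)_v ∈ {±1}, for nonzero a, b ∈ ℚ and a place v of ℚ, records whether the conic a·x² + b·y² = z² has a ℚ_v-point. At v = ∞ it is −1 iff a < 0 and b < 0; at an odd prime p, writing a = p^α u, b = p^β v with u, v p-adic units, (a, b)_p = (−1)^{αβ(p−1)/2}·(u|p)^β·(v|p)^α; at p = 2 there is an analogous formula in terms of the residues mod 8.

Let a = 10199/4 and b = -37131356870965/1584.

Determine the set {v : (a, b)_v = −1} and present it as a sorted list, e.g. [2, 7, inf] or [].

(a, b) ≡ (10199, -80135) mod (ℚ^×)²; places V = {2, 3, 5, 7, 11, 31, 47, ∞}.
(a,b)_31: α=1, u≡28; β=3, v≡10 (mod 31); (28|31)=+1, (10|31)=+1; sign (−1)^1·+1^3·+1^1 = -1.
(a,b)_2: α=-2, β=-4; u≡7, v≡1 (mod 8); ε(u)ε(v)=1·0, αω(v)=-2·0, βω(u)=-4·0; sum ≡ 0  ⇒  +1.
(a,b)_∞: sgn(10199)=+, sgn(-80135)=−, so +1.
(a,b)_3: α=0, u≡2; β=-2, v≡1 (mod 3); (2|3)=-1, (1|3)=+1; sign (−1)^0·-1^-2·+1^0 = +1.
(a,b)_5: α=0, u≡1; β=1, v≡3 (mod 5); (1|5)=+1, (3|5)=-1; sign (−1)^0·+1^1·-1^0 = +1.
(a,b)_7: α=1, u≡2; β=4, v≡1 (mod 7); (2|7)=+1, (1|7)=+1; sign (−1)^0·+1^4·+1^1 = +1.
(a,b)_47: α=1, u≡19; β=3, v≡37 (mod 47); (19|47)=-1, (37|47)=+1; sign (−1)^1·-1^3·+1^1 = +1.
(a,b)_11: α=0, u≡6; β=-1, v≡6 (mod 11); (6|11)=-1, (6|11)=-1; sign (−1)^0·-1^-1·-1^0 = -1.
Ram(10199, -80135) = {11, 31}; no ℚ_11-point on the conic.

[11, 31]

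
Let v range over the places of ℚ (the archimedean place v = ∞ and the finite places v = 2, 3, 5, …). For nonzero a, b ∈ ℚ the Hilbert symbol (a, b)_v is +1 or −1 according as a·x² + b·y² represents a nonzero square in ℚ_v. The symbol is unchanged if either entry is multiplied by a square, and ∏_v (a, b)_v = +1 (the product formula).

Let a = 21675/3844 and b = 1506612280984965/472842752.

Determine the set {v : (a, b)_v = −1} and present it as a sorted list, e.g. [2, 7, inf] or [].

Mod squares: a ≡ 3, b ≡ 91770. Check v ∈ {∞, 2, 3, 5, 7, 11, 17, 19, 23, 31}.
v=7: a=7^0·(≡3), b=7^1·(≡6) mod 7; (3|7)=-1, (6|7)=-1; (−1)^{0·1·3}·(-1)^1·(-1)^0 = -1.
v=31: a=31^-2·(≡17), b=31^-4·(≡20) mod 31; (17|31)=-1, (20|31)=+1; (−1)^{-2·-4·15}·(-1)^-4·(+1)^-2 = +1.
v=17: a=17^2·(≡12), b=17^4·(≡16) mod 17; (12|17)=-1, (16|17)=+1; (−1)^{2·4·8}·(-1)^4·(+1)^2 = +1.
v=3: a=3^1·(≡1), b=3^3·(≡2) mod 3; (1|3)=+1, (2|3)=-1; (−1)^{1·3·1}·(+1)^3·(-1)^1 = +1.
v=∞: 3 > 0 and 91770 > 0  ⇒  (a,b)_∞ = +1.
v=5: a=5^2·(≡3), b=5^1·(≡4) mod 5; (3|5)=-1, (4|5)=+1; (−1)^{2·1·2}·(-1)^1·(+1)^2 = -1.
v=19: a=19^0·(≡12), b=19^3·(≡16) mod 19; (12|19)=-1, (16|19)=+1; (−1)^{0·3·9}·(-1)^3·(+1)^0 = -1.
v=23: a=23^0·(≡3), b=23^1·(≡17) mod 23; (3|23)=+1, (17|23)=-1; (−1)^{0·1·11}·(+1)^1·(-1)^0 = +1.
v=11: a=11^0·(≡1), b=11^2·(≡7) mod 11; (1|11)=+1, (7|11)=-1; (−1)^{0·2·5}·(+1)^2·(-1)^0 = +1.
v=2: v_2(a)=-2, v_2(b)=-9; units ≡ 3, 5 (mod 8); ε·ε+αω+βω = 1·0+-2·1+-9·1 ≡ 1  ⇒  (a,b)_2 = -1.
(3, 91770 / ℚ) ramifies at {2, 5, 7, 19}: a division algebra.

[2, 5, 7, 19]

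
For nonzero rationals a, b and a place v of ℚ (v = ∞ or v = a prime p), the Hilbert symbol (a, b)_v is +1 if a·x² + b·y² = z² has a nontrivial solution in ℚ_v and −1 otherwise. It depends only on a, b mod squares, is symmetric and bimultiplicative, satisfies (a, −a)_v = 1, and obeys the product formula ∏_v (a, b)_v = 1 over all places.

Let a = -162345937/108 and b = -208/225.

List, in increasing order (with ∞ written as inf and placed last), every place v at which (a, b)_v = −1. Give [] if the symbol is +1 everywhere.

Mod squares: a ≡ -289731, b ≡ -13. Check v ∈ {∞, 2, 3, 5, 13, 17, 19, 23, 41}.
v=13: a=13^1·(≡7), b=13^1·(≡9) mod 13; (7|13)=-1, (9|13)=+1; (−1)^{1·1·6}·(-1)^1·(+1)^1 = -1.
v=19: a=19^1·(≡15), b=19^0·(≡6) mod 19; (15|19)=-1, (6|19)=+1; (−1)^{1·0·9}·(-1)^0·(+1)^1 = +1.
v=17: a=17^1·(≡1), b=17^0·(≡16) mod 17; (1|17)=+1, (16|17)=+1; (−1)^{1·0·8}·(+1)^0·(+1)^1 = +1.
v=∞: -289731 < 0 and -13 < 0  ⇒  (a,b)_∞ = -1.
v=2: v_2(a)=-2, v_2(b)=4; units ≡ 5, 3 (mod 8); ε·ε+αω+βω = 0·1+-2·1+4·1 ≡ 0  ⇒  (a,b)_2 = +1.
v=41: a=41^2·(≡37), b=41^0·(≡6) mod 41; (37|41)=+1, (6|41)=-1; (−1)^{2·0·20}·(+1)^0·(-1)^2 = +1.
v=23: a=23^1·(≡7), b=23^0·(≡14) mod 23; (7|23)=-1, (14|23)=-1; (−1)^{1·0·11}·(-1)^0·(-1)^1 = -1.
v=3: a=3^-3·(≡2), b=3^-2·(≡2) mod 3; (2|3)=-1, (2|3)=-1; (−1)^{-3·-2·1}·(-1)^-2·(-1)^-3 = -1.
v=5: a=5^0·(≡1), b=5^-2·(≡3) mod 5; (1|5)=+1, (3|5)=-1; (−1)^{0·-2·2}·(+1)^-2·(-1)^0 = +1.
Ram(-289731, -13) = {3, 13, 23, ∞}; no ℚ_3-point on the conic.

[3, 13, 23, inf]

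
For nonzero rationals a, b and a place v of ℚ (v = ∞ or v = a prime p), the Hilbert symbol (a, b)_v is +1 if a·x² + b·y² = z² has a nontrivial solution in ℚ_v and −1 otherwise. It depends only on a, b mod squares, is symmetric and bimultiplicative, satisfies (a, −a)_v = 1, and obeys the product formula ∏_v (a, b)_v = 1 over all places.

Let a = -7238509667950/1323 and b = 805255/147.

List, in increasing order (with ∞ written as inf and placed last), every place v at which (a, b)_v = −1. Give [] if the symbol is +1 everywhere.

(a, b) ≡ (-490314, 165) mod (ℚ^×)²; places V = {2, 3, 5, 7, 11, 17, 19, 23, ∞}.
(a,b)_19: α=1, u≡12; β=0, v≡12 (mod 19); (12|19)=-1, (12|19)=-1; sign (−1)^0·-1^0·-1^1 = -1.
(a,b)_5: α=2, u≡4; β=1, v≡3 (mod 5); (4|5)=+1, (3|5)=-1; sign (−1)^0·+1^1·-1^2 = +1.
(a,b)_∞: sgn(-490314)=−, sgn(165)=+, so +1.
(a,b)_17: α=1, u≡5; β=0, v≡3 (mod 17); (5|17)=-1, (3|17)=-1; sign (−1)^0·-1^0·-1^1 = -1.
(a,b)_23: α=1, u≡13; β=0, v≡13 (mod 23); (13|23)=+1, (13|23)=+1; sign (−1)^0·+1^0·+1^1 = +1.
(a,b)_3: α=-3, u≡2; β=-1, v≡1 (mod 3); (2|3)=-1, (1|3)=+1; sign (−1)^1·-1^-1·+1^-3 = +1.
(a,b)_2: α=1, β=0; u≡3, v≡5 (mod 8); ε(u)ε(v)=1·0, αω(v)=1·1, βω(u)=0·1; sum ≡ 1  ⇒  -1.
(a,b)_11: α=7, u≡3; β=5, v≡4 (mod 11); (3|11)=+1, (4|11)=+1; sign (−1)^1·+1^5·+1^7 = -1.
(a,b)_7: α=-2, u≡1; β=-2, v≡1 (mod 7); (1|7)=+1, (1|7)=+1; sign (−1)^0·+1^-2·+1^-2 = +1.
(-490314, 165 / ℚ) ramifies at {2, 11, 17, 19}: a division algebra.

[2, 11, 17, 19]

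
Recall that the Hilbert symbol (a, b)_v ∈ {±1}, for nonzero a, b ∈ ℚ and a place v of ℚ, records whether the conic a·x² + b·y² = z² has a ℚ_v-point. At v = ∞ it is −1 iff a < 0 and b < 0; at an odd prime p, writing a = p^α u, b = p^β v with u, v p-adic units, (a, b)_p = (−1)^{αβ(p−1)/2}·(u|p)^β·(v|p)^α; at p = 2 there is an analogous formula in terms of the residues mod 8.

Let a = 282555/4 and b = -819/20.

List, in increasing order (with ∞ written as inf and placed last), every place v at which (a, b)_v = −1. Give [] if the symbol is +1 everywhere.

Mod squares: a ≡ 31395, b ≡ -455. Check v ∈ {∞, 2, 3, 5, 7, 13, 23}.
v=∞: 31395 > 0 and -455 < 0  ⇒  (a,b)_∞ = +1.
v=5: a=5^1·(≡4), b=5^-1·(≡4) mod 5; (4|5)=+1, (4|5)=+1; (−1)^{1·-1·2}·(+1)^-1·(+1)^1 = +1.
v=2: v_2(a)=-2, v_2(b)=-2; units ≡ 3, 1 (mod 8); ε·ε+αω+βω = 1·0+-2·0+-2·1 ≡ 0  ⇒  (a,b)_2 = +1.
v=23: a=23^1·(≡18), b=23^0·(≡20) mod 23; (18|23)=+1, (20|23)=-1; (−1)^{1·0·11}·(+1)^0·(-1)^1 = -1.
v=13: a=13^1·(≡3), b=13^1·(≡4) mod 13; (3|13)=+1, (4|13)=+1; (−1)^{1·1·6}·(+1)^1·(+1)^1 = +1.
v=3: a=3^3·(≡1), b=3^2·(≡1) mod 3; (1|3)=+1, (1|3)=+1; (−1)^{3·2·1}·(+1)^2·(+1)^3 = +1.
v=7: a=7^1·(≡6), b=7^1·(≡5) mod 7; (6|7)=-1, (5|7)=-1; (−1)^{1·1·3}·(-1)^1·(-1)^1 = -1.
(31395, -455 / ℚ) ramifies at {7, 23}: a division algebra.

[7, 23]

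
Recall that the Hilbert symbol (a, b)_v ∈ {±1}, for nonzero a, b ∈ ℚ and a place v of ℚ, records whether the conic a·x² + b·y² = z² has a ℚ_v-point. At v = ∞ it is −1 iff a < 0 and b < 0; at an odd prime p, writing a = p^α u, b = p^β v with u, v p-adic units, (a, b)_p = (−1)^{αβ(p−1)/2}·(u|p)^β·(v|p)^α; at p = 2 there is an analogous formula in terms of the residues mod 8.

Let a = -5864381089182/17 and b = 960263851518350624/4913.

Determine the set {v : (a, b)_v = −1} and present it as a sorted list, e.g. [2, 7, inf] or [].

[11, 23]

(a, b) ≡ (-444686, 993922) mod (ℚ^×)²; places V = {2, 3, 7, 11, 17, 23, 29, 31, 41, ∞}.
(a,b)_∞: sgn(-444686)=−, sgn(993922)=+, so +1.
(a,b)_29: α=1, u≡13; β=2, v≡16 (mod 29); (13|29)=+1, (16|29)=+1; sign (−1)^0·+1^2·+1^1 = +1.
(a,b)_11: α=1, u≡6; β=0, v≡2 (mod 11); (6|11)=-1, (2|11)=-1; sign (−1)^0·-1^0·-1^1 = -1.
(a,b)_3: α=2, u≡1; β=0, v≡1 (mod 3); (1|3)=+1, (1|3)=+1; sign (−1)^0·+1^0·+1^2 = +1.
(a,b)_23: α=2, u≡15; β=3, v≡14 (mod 23); (15|23)=-1, (14|23)=-1; sign (−1)^0·-1^3·-1^2 = -1.
(a,b)_17: α=-1, u≡12; β=-3, v≡6 (mod 17); (12|17)=-1, (6|17)=-1; sign (−1)^0·-1^-3·-1^-1 = +1.
(a,b)_7: α=2, u≡3; β=4, v≡3 (mod 7); (3|7)=-1, (3|7)=-1; sign (−1)^0·-1^4·-1^2 = +1.
(a,b)_41: α=1, u≡34; β=1, v≡17 (mod 41); (34|41)=-1, (17|41)=-1; sign (−1)^0·-1^1·-1^1 = +1.
(a,b)_2: α=1, β=5; u≡1, v≡1 (mod 8); ε(u)ε(v)=0·0, αω(v)=1·0, βω(u)=5·0; sum ≡ 0  ⇒  +1.
(a,b)_31: α=2, u≡25; β=3, v≡2 (mod 31); (25|31)=+1, (2|31)=+1; sign (−1)^0·+1^3·+1^2 = +1.
(-444686, 993922 / ℚ) ramifies at {11, 23}: a division algebra.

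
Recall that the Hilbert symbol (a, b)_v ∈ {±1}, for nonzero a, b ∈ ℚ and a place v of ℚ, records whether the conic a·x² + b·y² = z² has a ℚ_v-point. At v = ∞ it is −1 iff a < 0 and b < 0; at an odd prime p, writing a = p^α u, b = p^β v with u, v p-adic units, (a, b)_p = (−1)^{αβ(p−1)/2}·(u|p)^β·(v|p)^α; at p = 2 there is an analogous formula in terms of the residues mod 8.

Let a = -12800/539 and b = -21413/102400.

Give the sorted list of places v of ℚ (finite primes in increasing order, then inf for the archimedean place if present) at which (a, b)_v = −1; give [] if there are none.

[2, inf]

Mod squares: a ≡ -22, b ≡ -437. Check v ∈ {∞, 2, 5, 7, 11, 19, 23}.
v=19: a=19^0·(≡9), b=19^1·(≡12) mod 19; (9|19)=+1, (12|19)=-1; (−1)^{0·1·9}·(+1)^1·(-1)^0 = +1.
v=23: a=23^0·(≡8), b=23^1·(≡3) mod 23; (8|23)=+1, (3|23)=+1; (−1)^{0·1·11}·(+1)^1·(+1)^0 = +1.
v=5: a=5^2·(≡2), b=5^-2·(≡2) mod 5; (2|5)=-1, (2|5)=-1; (−1)^{2·-2·2}·(-1)^-2·(-1)^2 = +1.
v=2: v_2(a)=9, v_2(b)=-12; units ≡ 5, 3 (mod 8); ε·ε+αω+βω = 0·1+9·1+-12·1 ≡ 1  ⇒  (a,b)_2 = -1.
v=7: a=7^-2·(≡6), b=7^2·(≡1) mod 7; (6|7)=-1, (1|7)=+1; (−1)^{-2·2·3}·(-1)^2·(+1)^-2 = +1.
v=11: a=11^-1·(≡3), b=11^0·(≡4) mod 11; (3|11)=+1, (4|11)=+1; (−1)^{-1·0·5}·(+1)^0·(+1)^-1 = +1.
v=∞: -22 < 0 and -437 < 0  ⇒  (a,b)_∞ = -1.
Ram(-22, -437) = {2, ∞}; no ℚ_2-point on the conic.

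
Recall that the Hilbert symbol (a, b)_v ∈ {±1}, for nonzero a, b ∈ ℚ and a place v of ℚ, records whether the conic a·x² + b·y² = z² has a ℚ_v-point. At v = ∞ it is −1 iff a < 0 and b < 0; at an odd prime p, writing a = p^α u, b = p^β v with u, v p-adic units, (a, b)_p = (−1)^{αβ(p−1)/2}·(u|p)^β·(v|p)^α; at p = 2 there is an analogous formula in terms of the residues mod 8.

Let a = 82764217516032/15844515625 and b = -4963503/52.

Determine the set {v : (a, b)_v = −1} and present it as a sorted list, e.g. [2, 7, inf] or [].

[3, 31]

(a, b) ≡ (17, -22971) mod (ℚ^×)²; places V = {2, 3, 5, 13, 17, 19, 31, 53, ∞}.
(a,b)_17: α=3, u≡4; β=0, v≡4 (mod 17); (4|17)=+1, (4|17)=+1; sign (−1)^0·+1^0·+1^3 = +1.
(a,b)_2: α=16, β=-2; u≡1, v≡5 (mod 8); ε(u)ε(v)=0·0, αω(v)=16·1, βω(u)=-2·0; sum ≡ 0  ⇒  +1.
(a,b)_3: α=2, u≡2; β=1, v≡2 (mod 3); (2|3)=-1, (2|3)=-1; sign (−1)^0·-1^1·-1^2 = -1.
(a,b)_53: α=-2, u≡49; β=2, v≡18 (mod 53); (49|53)=+1, (18|53)=-1; sign (−1)^0·+1^2·-1^-2 = +1.
(a,b)_∞: sgn(17)=+, sgn(-22971)=−, so +1.
(a,b)_19: α=-2, u≡17; β=1, v≡5 (mod 19); (17|19)=+1, (5|19)=+1; sign (−1)^0·+1^1·+1^-2 = +1.
(a,b)_5: α=-6, u≡3; β=0, v≡1 (mod 5); (3|5)=-1, (1|5)=+1; sign (−1)^0·-1^0·+1^-6 = +1.
(a,b)_31: α=0, u≡12; β=1, v≡6 (mod 31); (12|31)=-1, (6|31)=-1; sign (−1)^0·-1^1·-1^0 = -1.
(a,b)_13: α=4, u≡4; β=-1, v≡10 (mod 13); (4|13)=+1, (10|13)=+1; sign (−1)^0·+1^-1·+1^4 = +1.
|Ram(17, -22971)| = 2, even; anisotropic at {3, 31}.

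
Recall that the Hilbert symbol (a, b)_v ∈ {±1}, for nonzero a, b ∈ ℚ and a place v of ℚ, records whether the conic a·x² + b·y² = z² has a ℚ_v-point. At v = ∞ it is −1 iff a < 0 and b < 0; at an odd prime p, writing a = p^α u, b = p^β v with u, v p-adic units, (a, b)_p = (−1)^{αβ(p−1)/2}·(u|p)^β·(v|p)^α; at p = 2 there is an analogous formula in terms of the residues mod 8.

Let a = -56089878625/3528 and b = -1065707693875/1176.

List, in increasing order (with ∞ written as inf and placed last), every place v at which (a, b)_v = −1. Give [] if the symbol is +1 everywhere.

[2, 5, 17, inf]

(a, b) ≡ (-43010, -2451570) mod (ℚ^×)²; places V = {2, 3, 5, 7, 11, 17, 19, 23, ∞}.
(a,b)_17: α=3, u≡11; β=3, v≡15 (mod 17); (11|17)=-1, (15|17)=+1; sign (−1)^0·-1^3·+1^3 = -1.
(a,b)_2: α=-3, β=-3; u≡7, v≡7 (mod 8); ε(u)ε(v)=1·1, αω(v)=-3·0, βω(u)=-3·0; sum ≡ 1  ⇒  -1.
(a,b)_23: α=1, u≡12; β=1, v≡17 (mod 23); (12|23)=+1, (17|23)=-1; sign (−1)^1·+1^1·-1^1 = +1.
(a,b)_7: α=-2, u≡5; β=-2, v≡5 (mod 7); (5|7)=-1, (5|7)=-1; sign (−1)^0·-1^-2·-1^-2 = +1.
(a,b)_5: α=3, u≡2; β=3, v≡4 (mod 5); (2|5)=-1, (4|5)=+1; sign (−1)^0·-1^3·+1^3 = -1.
(a,b)_3: α=-2, u≡1; β=-1, v≡1 (mod 3); (1|3)=+1, (1|3)=+1; sign (−1)^0·+1^-1·+1^-2 = +1.
(a,b)_11: α=1, u≡7; β=1, v≡3 (mod 11); (7|11)=-1, (3|11)=+1; sign (−1)^1·-1^1·+1^1 = +1.
(a,b)_∞: sgn(-43010)=−, sgn(-2451570)=−, so -1.
(a,b)_19: α=2, u≡7; β=3, v≡2 (mod 19); (7|19)=+1, (2|19)=-1; sign (−1)^0·+1^3·-1^2 = +1.
|Ram(-43010, -2451570)| = 4, even; anisotropic at {2, 5, 17, ∞}.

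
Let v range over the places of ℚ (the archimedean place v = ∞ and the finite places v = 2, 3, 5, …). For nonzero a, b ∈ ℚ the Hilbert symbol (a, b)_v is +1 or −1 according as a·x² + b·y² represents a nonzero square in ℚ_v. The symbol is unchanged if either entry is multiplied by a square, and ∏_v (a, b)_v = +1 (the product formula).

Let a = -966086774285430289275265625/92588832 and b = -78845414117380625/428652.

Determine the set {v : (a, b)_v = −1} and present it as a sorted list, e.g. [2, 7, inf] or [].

(a, b) ≡ (-1426, -17043) mod (ℚ^×)²; places V = {2, 3, 5, 7, 11, 13, 19, 23, 31, ∞}.
(a,b)_31: α=3, u≡19; β=2, v≡10 (mod 31); (19|31)=+1, (10|31)=+1; sign (−1)^0·+1^2·+1^3 = +1.
(a,b)_5: α=6, u≡4; β=4, v≡3 (mod 5); (4|5)=+1, (3|5)=-1; sign (−1)^0·+1^4·-1^6 = +1.
(a,b)_∞: sgn(-1426)=−, sgn(-17043)=−, so -1.
(a,b)_2: α=-5, β=-2; u≡7, v≡5 (mod 8); ε(u)ε(v)=1·0, αω(v)=-5·1, βω(u)=-2·0; sum ≡ 1  ⇒  -1.
(a,b)_7: α=-2, u≡2; β=-2, v≡4 (mod 7); (2|7)=+1, (4|7)=+1; sign (−1)^0·+1^-2·+1^-2 = +1.
(a,b)_3: α=-10, u≡2; β=-7, v≡1 (mod 3); (2|3)=-1, (1|3)=+1; sign (−1)^0·-1^-7·+1^-10 = -1.
(a,b)_11: α=4, u≡4; β=2, v≡2 (mod 11); (4|11)=+1, (2|11)=-1; sign (−1)^0·+1^2·-1^4 = +1.
(a,b)_13: α=2, u≡10; β=1, v≡11 (mod 13); (10|13)=+1, (11|13)=-1; sign (−1)^0·+1^1·-1^2 = +1.
(a,b)_19: α=4, u≡10; β=3, v≡12 (mod 19); (10|19)=-1, (12|19)=-1; sign (−1)^0·-1^3·-1^4 = -1.
(a,b)_23: α=5, u≡15; β=3, v≡3 (mod 23); (15|23)=-1, (3|23)=+1; sign (−1)^1·-1^3·+1^5 = +1.
|Ram(-1426, -17043)| = 4, even; anisotropic at {2, 3, 19, ∞}.

[2, 3, 19, inf]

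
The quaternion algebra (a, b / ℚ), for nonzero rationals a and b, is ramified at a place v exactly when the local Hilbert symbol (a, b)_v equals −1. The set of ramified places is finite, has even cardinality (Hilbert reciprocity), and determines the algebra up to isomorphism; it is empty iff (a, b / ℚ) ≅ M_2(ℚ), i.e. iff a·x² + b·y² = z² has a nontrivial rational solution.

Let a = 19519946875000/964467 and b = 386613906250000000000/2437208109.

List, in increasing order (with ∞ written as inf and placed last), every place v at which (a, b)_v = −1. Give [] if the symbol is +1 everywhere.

Mod squares: a ≡ 858, b ≡ 21. Check v ∈ {∞, 2, 3, 5, 7, 11, 13, 19}.
v=5: a=5^8·(≡2), b=5^16·(≡4) mod 5; (2|5)=-1, (4|5)=+1; (−1)^{8·16·2}·(-1)^16·(+1)^8 = +1.
v=19: a=19^2·(≡14), b=19^-2·(≡18) mod 19; (14|19)=-1, (18|19)=-1; (−1)^{2·-2·9}·(-1)^-2·(-1)^2 = +1.
v=2: v_2(a)=3, v_2(b)=10; units ≡ 5, 5 (mod 8); ε·ε+αω+βω = 0·0+3·1+10·1 ≡ 1  ⇒  (a,b)_2 = -1.
v=7: a=7^-2·(≡2), b=7^-3·(≡3) mod 7; (2|7)=+1, (3|7)=-1; (−1)^{-2·-3·3}·(+1)^-3·(-1)^-2 = +1.
v=3: a=3^-9·(≡1), b=3^-9·(≡1) mod 3; (1|3)=+1, (1|3)=+1; (−1)^{-9·-9·1}·(+1)^-9·(+1)^-9 = -1.
v=∞: 858 > 0 and 21 > 0  ⇒  (a,b)_∞ = +1.
v=11: a=11^3·(≡9), b=11^4·(≡7) mod 11; (9|11)=+1, (7|11)=-1; (−1)^{3·4·5}·(+1)^4·(-1)^3 = -1.
v=13: a=13^1·(≡1), b=13^2·(≡11) mod 13; (1|13)=+1, (11|13)=-1; (−1)^{1·2·6}·(+1)^2·(-1)^1 = -1.
(858, 21 / ℚ) ramifies at {2, 3, 11, 13}: a division algebra.

[2, 3, 11, 13]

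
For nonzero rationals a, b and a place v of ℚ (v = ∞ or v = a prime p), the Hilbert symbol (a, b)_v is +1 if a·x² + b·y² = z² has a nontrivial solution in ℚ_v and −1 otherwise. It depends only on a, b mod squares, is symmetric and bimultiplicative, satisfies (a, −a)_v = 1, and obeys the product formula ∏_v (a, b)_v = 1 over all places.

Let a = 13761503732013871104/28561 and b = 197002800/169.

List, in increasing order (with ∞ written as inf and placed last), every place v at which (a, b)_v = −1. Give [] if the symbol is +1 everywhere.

(a, b) ≡ (19, 54723) mod (ℚ^×)²; places V = {2, 3, 5, 13, 17, 19, 29, 37, ∞}.
(a,b)_5: α=0, u≡4; β=2, v≡3 (mod 5); (4|5)=+1, (3|5)=-1; sign (−1)^0·+1^2·-1^0 = +1.
(a,b)_19: α=1, u≡16; β=0, v≡15 (mod 19); (16|19)=+1, (15|19)=-1; sign (−1)^0·+1^0·-1^1 = -1.
(a,b)_∞: sgn(19)=+, sgn(54723)=+, so +1.
(a,b)_29: α=2, u≡2; β=1, v≡10 (mod 29); (2|29)=-1, (10|29)=-1; sign (−1)^0·-1^1·-1^2 = -1.
(a,b)_2: α=12, β=4; u≡3, v≡3 (mod 8); ε(u)ε(v)=1·1, αω(v)=12·1, βω(u)=4·1; sum ≡ 1  ⇒  -1.
(a,b)_3: α=12, u≡1; β=3, v≡1 (mod 3); (1|3)=+1, (1|3)=+1; sign (−1)^0·+1^3·+1^12 = +1.
(a,b)_13: α=-4, u≡11; β=-2, v≡7 (mod 13); (11|13)=-1, (7|13)=-1; sign (−1)^0·-1^-2·-1^-4 = +1.
(a,b)_17: α=2, u≡2; β=1, v≡7 (mod 17); (2|17)=+1, (7|17)=-1; sign (−1)^0·+1^1·-1^2 = +1.
(a,b)_37: α=2, u≡13; β=1, v≡3 (mod 37); (13|37)=-1, (3|37)=+1; sign (−1)^0·-1^1·+1^2 = -1.
(19, 54723 / ℚ) ramifies at {2, 19, 29, 37}: a division algebra.

[2, 19, 29, 37]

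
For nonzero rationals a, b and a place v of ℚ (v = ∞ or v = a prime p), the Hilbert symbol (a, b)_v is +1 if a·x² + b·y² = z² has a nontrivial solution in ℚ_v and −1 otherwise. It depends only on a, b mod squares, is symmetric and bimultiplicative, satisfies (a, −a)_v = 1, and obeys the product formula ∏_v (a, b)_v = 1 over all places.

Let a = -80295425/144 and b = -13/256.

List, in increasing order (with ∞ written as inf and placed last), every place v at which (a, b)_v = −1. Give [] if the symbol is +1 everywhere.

[2, 13, 41, inf]

Mod squares: a ≡ -8897, b ≡ -13. Check v ∈ {∞, 2, 3, 5, 7, 13, 19, 31, 41}.
v=5: a=5^2·(≡2), b=5^0·(≡2) mod 5; (2|5)=-1, (2|5)=-1; (−1)^{2·0·2}·(-1)^0·(-1)^2 = +1.
v=13: a=13^0·(≡11), b=13^1·(≡10) mod 13; (11|13)=-1, (10|13)=+1; (−1)^{0·1·6}·(-1)^1·(+1)^0 = -1.
v=31: a=31^1·(≡17), b=31^0·(≡10) mod 31; (17|31)=-1, (10|31)=+1; (−1)^{1·0·15}·(-1)^0·(+1)^1 = +1.
v=7: a=7^1·(≡5), b=7^0·(≡2) mod 7; (5|7)=-1, (2|7)=+1; (−1)^{1·0·3}·(-1)^0·(+1)^1 = +1.
v=19: a=19^2·(≡18), b=19^0·(≡7) mod 19; (18|19)=-1, (7|19)=+1; (−1)^{2·0·9}·(-1)^0·(+1)^2 = +1.
v=∞: -8897 < 0 and -13 < 0  ⇒  (a,b)_∞ = -1.
v=41: a=41^1·(≡3), b=41^0·(≡11) mod 41; (3|41)=-1, (11|41)=-1; (−1)^{1·0·20}·(-1)^0·(-1)^1 = -1.
v=3: a=3^-2·(≡1), b=3^0·(≡2) mod 3; (1|3)=+1, (2|3)=-1; (−1)^{-2·0·1}·(+1)^0·(-1)^-2 = +1.
v=2: v_2(a)=-4, v_2(b)=-8; units ≡ 7, 3 (mod 8); ε·ε+αω+βω = 1·1+-4·1+-8·0 ≡ 1  ⇒  (a,b)_2 = -1.
Ram(-8897, -13) = {2, 13, 41, ∞}; no ℚ_2-point on the conic.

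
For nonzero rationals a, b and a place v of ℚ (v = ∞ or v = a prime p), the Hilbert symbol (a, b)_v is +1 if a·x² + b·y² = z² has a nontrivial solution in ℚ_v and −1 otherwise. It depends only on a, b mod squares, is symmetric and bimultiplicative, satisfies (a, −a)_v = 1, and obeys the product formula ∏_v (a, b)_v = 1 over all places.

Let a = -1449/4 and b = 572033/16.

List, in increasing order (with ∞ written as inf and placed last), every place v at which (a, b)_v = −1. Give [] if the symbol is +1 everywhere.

Mod squares: a ≡ -161, b ≡ 572033. Check v ∈ {∞, 2, 3, 7, 11, 17, 19, 23}.
v=7: a=7^1·(≡6), b=7^1·(≡4) mod 7; (6|7)=-1, (4|7)=+1; (−1)^{1·1·3}·(-1)^1·(+1)^1 = +1.
v=∞: -161 < 0 and 572033 > 0  ⇒  (a,b)_∞ = +1.
v=2: v_2(a)=-2, v_2(b)=-4; units ≡ 7, 1 (mod 8); ε·ε+αω+βω = 1·0+-2·0+-4·0 ≡ 0  ⇒  (a,b)_2 = +1.
v=23: a=23^1·(≡13), b=23^1·(≡12) mod 23; (13|23)=+1, (12|23)=+1; (−1)^{1·1·11}·(+1)^1·(+1)^1 = -1.
v=11: a=11^0·(≡9), b=11^1·(≡10) mod 11; (9|11)=+1, (10|11)=-1; (−1)^{0·1·5}·(+1)^1·(-1)^0 = +1.
v=3: a=3^2·(≡1), b=3^0·(≡2) mod 3; (1|3)=+1, (2|3)=-1; (−1)^{2·0·1}·(+1)^0·(-1)^2 = +1.
v=19: a=19^0·(≡13), b=19^1·(≡9) mod 19; (13|19)=-1, (9|19)=+1; (−1)^{0·1·9}·(-1)^1·(+1)^0 = -1.
v=17: a=17^0·(≡16), b=17^1·(≡11) mod 17; (16|17)=+1, (11|17)=-1; (−1)^{0·1·8}·(+1)^1·(-1)^0 = +1.
Ram(-161, 572033) = {19, 23}; no ℚ_19-point on the conic.

[19, 23]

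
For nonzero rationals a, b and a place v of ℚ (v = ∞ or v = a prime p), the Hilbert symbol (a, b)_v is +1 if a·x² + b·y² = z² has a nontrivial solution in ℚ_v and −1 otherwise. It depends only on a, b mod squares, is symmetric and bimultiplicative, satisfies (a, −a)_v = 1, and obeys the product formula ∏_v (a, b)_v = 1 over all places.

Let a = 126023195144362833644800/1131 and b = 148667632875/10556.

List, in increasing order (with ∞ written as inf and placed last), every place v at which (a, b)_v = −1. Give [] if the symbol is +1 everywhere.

[3, 5, 11, 13]

(a, b) ≡ (286143, 303485) mod (ℚ^×)²; places V = {2, 3, 5, 7, 11, 13, 17, 19, 23, 29, 47, ∞}.
(a,b)_47: α=4, u≡16; β=2, v≡21 (mod 47); (16|47)=+1, (21|47)=+1; sign (−1)^0·+1^2·+1^4 = +1.
(a,b)_29: α=-1, u≡24; β=-1, v≡22 (mod 29); (24|29)=+1, (22|29)=+1; sign (−1)^0·+1^-1·+1^-1 = +1.
(a,b)_23: α=3, u≡19; β=1, v≡4 (mod 23); (19|23)=-1, (4|23)=+1; sign (−1)^1·-1^1·+1^3 = +1.
(a,b)_13: α=-1, u≡2; β=-1, v≡10 (mod 13); (2|13)=-1, (10|13)=+1; sign (−1)^0·-1^-1·+1^-1 = -1.
(a,b)_19: α=2, u≡13; β=0, v≡1 (mod 19); (13|19)=-1, (1|19)=+1; sign (−1)^0·-1^0·+1^2 = +1.
(a,b)_17: α=4, u≡16; β=2, v≡9 (mod 17); (16|17)=+1, (9|17)=+1; sign (−1)^0·+1^2·+1^4 = +1.
(a,b)_5: α=2, u≡2; β=3, v≡3 (mod 5); (2|5)=-1, (3|5)=-1; sign (−1)^0·-1^3·-1^2 = -1.
(a,b)_3: α=-1, u≡2; β=4, v≡2 (mod 3); (2|3)=-1, (2|3)=-1; sign (−1)^0·-1^4·-1^-1 = -1.
(a,b)_7: α=0, u≡1; β=-1, v≡2 (mod 7); (1|7)=+1, (2|7)=+1; sign (−1)^0·+1^-1·+1^0 = +1.
(a,b)_11: α=1, u≡5; β=0, v≡2 (mod 11); (5|11)=+1, (2|11)=-1; sign (−1)^0·+1^0·-1^1 = -1.
(a,b)_∞: sgn(286143)=+, sgn(303485)=+, so +1.
(a,b)_2: α=8, β=-2; u≡7, v≡5 (mod 8); ε(u)ε(v)=1·0, αω(v)=8·1, βω(u)=-2·0; sum ≡ 0  ⇒  +1.
Ram(286143, 303485) = {3, 5, 11, 13}; no ℚ_3-point on the conic.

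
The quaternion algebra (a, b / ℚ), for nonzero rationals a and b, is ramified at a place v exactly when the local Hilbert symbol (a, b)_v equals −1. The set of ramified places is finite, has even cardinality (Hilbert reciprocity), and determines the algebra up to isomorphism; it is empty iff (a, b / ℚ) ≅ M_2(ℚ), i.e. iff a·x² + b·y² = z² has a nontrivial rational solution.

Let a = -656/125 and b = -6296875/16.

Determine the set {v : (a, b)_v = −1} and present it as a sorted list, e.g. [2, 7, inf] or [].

(a, b) ≡ (-205, -403) mod (ℚ^×)²; places V = {2, 5, 13, 31, 41, ∞}.
(a,b)_5: α=-3, u≡4; β=6, v≡2 (mod 5); (4|5)=+1, (2|5)=-1; sign (−1)^0·+1^6·-1^-3 = -1.
(a,b)_13: α=0, u≡9; β=1, v≡6 (mod 13); (9|13)=+1, (6|13)=-1; sign (−1)^0·+1^1·-1^0 = +1.
(a,b)_2: α=4, β=-4; u≡3, v≡5 (mod 8); ε(u)ε(v)=1·0, αω(v)=4·1, βω(u)=-4·1; sum ≡ 0  ⇒  +1.
(a,b)_41: α=1, u≡33; β=0, v≡12 (mod 41); (33|41)=+1, (12|41)=-1; sign (−1)^0·+1^0·-1^1 = -1.
(a,b)_31: α=0, u≡26; β=1, v≡5 (mod 31); (26|31)=-1, (5|31)=+1; sign (−1)^0·-1^1·+1^0 = -1.
(a,b)_∞: sgn(-205)=−, sgn(-403)=−, so -1.
Ram(-205, -403) = {5, 31, 41, ∞}; no ℚ_5-point on the conic.

[5, 31, 41, inf]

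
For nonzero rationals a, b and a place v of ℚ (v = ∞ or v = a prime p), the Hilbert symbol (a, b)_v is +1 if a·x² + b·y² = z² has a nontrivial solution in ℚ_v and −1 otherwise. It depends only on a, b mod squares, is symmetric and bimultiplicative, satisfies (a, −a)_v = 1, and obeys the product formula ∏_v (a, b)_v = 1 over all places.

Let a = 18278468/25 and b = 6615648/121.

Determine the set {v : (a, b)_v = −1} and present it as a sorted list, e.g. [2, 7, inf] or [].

[3, 19, 23, 31]

Mod squares: a ≡ 4569617, b ≡ 45942. Check v ∈ {∞, 2, 3, 5, 11, 13, 17, 19, 23, 29, 31}.
v=31: a=31^1·(≡9), b=31^1·(≡9) mod 31; (9|31)=+1, (9|31)=+1; (−1)^{1·1·15}·(+1)^1·(+1)^1 = -1.
v=11: a=11^0·(≡7), b=11^-2·(≡6) mod 11; (7|11)=-1, (6|11)=-1; (−1)^{0·-2·5}·(-1)^-2·(-1)^0 = +1.
v=29: a=29^1·(≡13), b=29^0·(≡22) mod 29; (13|29)=+1, (22|29)=+1; (−1)^{1·0·14}·(+1)^0·(+1)^1 = +1.
v=19: a=19^0·(≡2), b=19^1·(≡16) mod 19; (2|19)=-1, (16|19)=+1; (−1)^{0·1·9}·(-1)^1·(+1)^0 = -1.
v=3: a=3^0·(≡2), b=3^3·(≡2) mod 3; (2|3)=-1, (2|3)=-1; (−1)^{0·3·1}·(-1)^3·(-1)^0 = -1.
v=∞: 4569617 > 0 and 45942 > 0  ⇒  (a,b)_∞ = +1.
v=2: v_2(a)=2, v_2(b)=5; units ≡ 1, 3 (mod 8); ε·ε+αω+βω = 0·1+2·1+5·0 ≡ 0  ⇒  (a,b)_2 = +1.
v=13: a=13^1·(≡5), b=13^1·(≡6) mod 13; (5|13)=-1, (6|13)=-1; (−1)^{1·1·6}·(-1)^1·(-1)^1 = +1.
v=5: a=5^-2·(≡3), b=5^0·(≡3) mod 5; (3|5)=-1, (3|5)=-1; (−1)^{-2·0·2}·(-1)^0·(-1)^-2 = +1.
v=23: a=23^1·(≡10), b=23^0·(≡11) mod 23; (10|23)=-1, (11|23)=-1; (−1)^{1·0·11}·(-1)^0·(-1)^1 = -1.
v=17: a=17^1·(≡7), b=17^0·(≡15) mod 17; (7|17)=-1, (15|17)=+1; (−1)^{1·0·8}·(-1)^0·(+1)^1 = +1.
(4569617, 45942 / ℚ) ramifies at {3, 19, 23, 31}: a division algebra.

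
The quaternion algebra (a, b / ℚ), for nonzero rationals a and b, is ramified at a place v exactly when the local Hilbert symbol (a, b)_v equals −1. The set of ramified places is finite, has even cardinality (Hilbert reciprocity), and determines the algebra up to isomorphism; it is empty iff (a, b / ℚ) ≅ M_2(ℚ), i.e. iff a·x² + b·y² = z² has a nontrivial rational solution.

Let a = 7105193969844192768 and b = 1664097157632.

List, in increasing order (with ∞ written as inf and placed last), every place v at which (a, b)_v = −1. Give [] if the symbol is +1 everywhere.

(a, b) ≡ (13702, 6500379522) mod (ℚ^×)²; places V = {2, 3, 7, 13, 17, 19, 29, 31, 41, ∞}.
(a,b)_41: α=2, u≡18; β=1, v≡23 (mod 41); (18|41)=+1, (23|41)=+1; sign (−1)^0·+1^1·+1^2 = +1.
(a,b)_19: α=2, u≡2; β=1, v≡5 (mod 19); (2|19)=-1, (5|19)=+1; sign (−1)^0·-1^1·+1^2 = -1.
(a,b)_31: α=1, u≡4; β=1, v≡5 (mod 31); (4|31)=+1, (5|31)=+1; sign (−1)^1·+1^1·+1^1 = -1.
(a,b)_13: α=1, u≡12; β=1, v≡5 (mod 13); (12|13)=+1, (5|13)=-1; sign (−1)^0·+1^1·-1^1 = -1.
(a,b)_3: α=4, u≡1; β=1, v≡1 (mod 3); (1|3)=+1, (1|3)=+1; sign (−1)^0·+1^1·+1^4 = +1.
(a,b)_7: α=2, u≡3; β=1, v≡2 (mod 7); (3|7)=-1, (2|7)=+1; sign (−1)^0·-1^1·+1^2 = -1.
(a,b)_29: α=2, u≡14; β=1, v≡22 (mod 29); (14|29)=-1, (22|29)=+1; sign (−1)^0·-1^1·+1^2 = -1.
(a,b)_17: α=1, u≡3; β=1, v≡12 (mod 17); (3|17)=-1, (12|17)=-1; sign (−1)^0·-1^1·-1^1 = +1.
(a,b)_∞: sgn(13702)=+, sgn(6500379522)=+, so +1.
(a,b)_2: α=9, β=9; u≡3, v≡1 (mod 8); ε(u)ε(v)=1·0, αω(v)=9·0, βω(u)=9·1; sum ≡ 1  ⇒  -1.
|Ram(13702, 6500379522)| = 6, even; anisotropic at {2, 7, 13, 19, 29, 31}.

[2, 7, 13, 19, 29, 31]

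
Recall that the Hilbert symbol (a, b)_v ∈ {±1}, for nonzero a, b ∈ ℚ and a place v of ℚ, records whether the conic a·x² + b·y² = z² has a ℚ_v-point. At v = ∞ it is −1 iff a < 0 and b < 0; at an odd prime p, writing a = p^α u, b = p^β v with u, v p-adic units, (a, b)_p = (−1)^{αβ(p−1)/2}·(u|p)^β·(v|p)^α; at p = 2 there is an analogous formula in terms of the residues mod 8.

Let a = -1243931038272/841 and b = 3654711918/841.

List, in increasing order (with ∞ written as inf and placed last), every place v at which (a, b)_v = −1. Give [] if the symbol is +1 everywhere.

(a, b) ≡ (-17, 4862) mod (ℚ^×)²; places V = {2, 3, 11, 13, 17, 29, ∞}.
(a,b)_∞: sgn(-17)=−, sgn(4862)=+, so +1.
(a,b)_29: α=-2, u≡14; β=-2, v≡26 (mod 29); (14|29)=-1, (26|29)=-1; sign (−1)^0·-1^-2·-1^-2 = +1.
(a,b)_11: α=0, u≡9; β=1, v≡6 (mod 11); (9|11)=+1, (6|11)=-1; sign (−1)^0·+1^1·-1^0 = +1.
(a,b)_17: α=5, u≡2; β=5, v≡3 (mod 17); (2|17)=+1, (3|17)=-1; sign (−1)^0·+1^5·-1^5 = -1.
(a,b)_2: α=6, β=1; u≡7, v≡7 (mod 8); ε(u)ε(v)=1·1, αω(v)=6·0, βω(u)=1·0; sum ≡ 1  ⇒  -1.
(a,b)_3: α=4, u≡1; β=2, v≡2 (mod 3); (1|3)=+1, (2|3)=-1; sign (−1)^0·+1^2·-1^4 = +1.
(a,b)_13: α=2, u≡12; β=1, v≡12 (mod 13); (12|13)=+1, (12|13)=+1; sign (−1)^0·+1^1·+1^2 = +1.
(-17, 4862 / ℚ) ramifies at {2, 17}: a division algebra.

[2, 17]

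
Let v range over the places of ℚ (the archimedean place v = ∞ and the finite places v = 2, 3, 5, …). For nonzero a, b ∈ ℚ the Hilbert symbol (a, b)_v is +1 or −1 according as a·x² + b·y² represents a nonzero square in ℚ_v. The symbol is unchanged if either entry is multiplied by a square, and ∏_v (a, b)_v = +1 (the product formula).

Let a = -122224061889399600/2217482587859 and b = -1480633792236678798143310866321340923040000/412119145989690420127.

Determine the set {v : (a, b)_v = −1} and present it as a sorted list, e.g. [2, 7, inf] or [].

Mod squares: a ≡ -12441, b ≡ -7. Check v ∈ {∞, 2, 3, 5, 7, 11, 13, 17, 23, 29, 31}.
v=11: a=11^-3·(≡7), b=11^-6·(≡3) mod 11; (7|11)=-1, (3|11)=+1; (−1)^{-3·-6·5}·(-1)^-6·(+1)^-3 = +1.
v=2: v_2(a)=4, v_2(b)=8; units ≡ 7, 1 (mod 8); ε·ε+αω+βω = 1·0+4·0+8·0 ≡ 0  ⇒  (a,b)_2 = +1.
v=29: a=29^1·(≡4), b=29^4·(≡22) mod 29; (4|29)=+1, (22|29)=+1; (−1)^{1·4·14}·(+1)^4·(+1)^1 = +1.
v=31: a=31^2·(≡15), b=31^6·(≡6) mod 31; (15|31)=-1, (6|31)=-1; (−1)^{2·6·15}·(-1)^6·(-1)^2 = +1.
v=13: a=13^1·(≡5), b=13^4·(≡11) mod 13; (5|13)=-1, (11|13)=-1; (−1)^{1·4·6}·(-1)^4·(-1)^1 = -1.
v=3: a=3^13·(≡2), b=3^20·(≡2) mod 3; (2|3)=-1, (2|3)=-1; (−1)^{13·20·1}·(-1)^20·(-1)^13 = -1.
v=17: a=17^-2·(≡7), b=17^0·(≡6) mod 17; (7|17)=-1, (6|17)=-1; (−1)^{-2·0·8}·(-1)^0·(-1)^-2 = +1.
v=7: a=7^-8·(≡5), b=7^-17·(≡5) mod 7; (5|7)=-1, (5|7)=-1; (−1)^{-8·-17·3}·(-1)^-17·(-1)^-8 = -1.
v=5: a=5^2·(≡4), b=5^4·(≡3) mod 5; (4|5)=+1, (3|5)=-1; (−1)^{2·4·2}·(+1)^4·(-1)^2 = +1.
v=23: a=23^2·(≡13), b=23^6·(≡8) mod 23; (13|23)=+1, (8|23)=+1; (−1)^{2·6·11}·(+1)^6·(+1)^2 = +1.
v=∞: -12441 < 0 and -7 < 0  ⇒  (a,b)_∞ = -1.
|Ram(-12441, -7)| = 4, even; anisotropic at {3, 7, 13, ∞}.

[3, 7, 13, inf]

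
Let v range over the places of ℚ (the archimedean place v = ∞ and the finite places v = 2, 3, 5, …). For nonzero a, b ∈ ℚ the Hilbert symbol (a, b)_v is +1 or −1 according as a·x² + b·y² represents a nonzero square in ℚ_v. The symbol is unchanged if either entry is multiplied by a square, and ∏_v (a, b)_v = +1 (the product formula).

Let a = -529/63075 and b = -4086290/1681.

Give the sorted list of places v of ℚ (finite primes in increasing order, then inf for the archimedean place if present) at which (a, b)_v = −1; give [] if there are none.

Mod squares: a ≡ -3, b ≡ -2210. Check v ∈ {∞, 2, 3, 5, 13, 17, 23, 29, 41, 43}.
v=3: a=3^-1·(≡2), b=3^0·(≡1) mod 3; (2|3)=-1, (1|3)=+1; (−1)^{-1·0·1}·(-1)^0·(+1)^-1 = +1.
v=23: a=23^2·(≡5), b=23^0·(≡14) mod 23; (5|23)=-1, (14|23)=-1; (−1)^{2·0·11}·(-1)^0·(-1)^2 = +1.
v=41: a=41^0·(≡34), b=41^-2·(≡16) mod 41; (34|41)=-1, (16|41)=+1; (−1)^{0·-2·20}·(-1)^-2·(+1)^0 = +1.
v=17: a=17^0·(≡3), b=17^1·(≡12) mod 17; (3|17)=-1, (12|17)=-1; (−1)^{0·1·8}·(-1)^1·(-1)^0 = -1.
v=2: v_2(a)=0, v_2(b)=1; units ≡ 5, 7 (mod 8); ε·ε+αω+βω = 0·1+0·0+1·1 ≡ 1  ⇒  (a,b)_2 = -1.
v=29: a=29^-2·(≡3), b=29^0·(≡16) mod 29; (3|29)=-1, (16|29)=+1; (−1)^{-2·0·14}·(-1)^0·(+1)^-2 = +1.
v=5: a=5^-2·(≡2), b=5^1·(≡2) mod 5; (2|5)=-1, (2|5)=-1; (−1)^{-2·1·2}·(-1)^1·(-1)^-2 = -1.
v=43: a=43^0·(≡38), b=43^2·(≡28) mod 43; (38|43)=+1, (28|43)=-1; (−1)^{0·2·21}·(+1)^2·(-1)^0 = +1.
v=13: a=13^0·(≡9), b=13^1·(≡9) mod 13; (9|13)=+1, (9|13)=+1; (−1)^{0·1·6}·(+1)^1·(+1)^0 = +1.
v=∞: -3 < 0 and -2210 < 0  ⇒  (a,b)_∞ = -1.
Ram(-3, -2210) = {2, 5, 17, ∞}; no ℚ_2-point on the conic.

[2, 5, 17, inf]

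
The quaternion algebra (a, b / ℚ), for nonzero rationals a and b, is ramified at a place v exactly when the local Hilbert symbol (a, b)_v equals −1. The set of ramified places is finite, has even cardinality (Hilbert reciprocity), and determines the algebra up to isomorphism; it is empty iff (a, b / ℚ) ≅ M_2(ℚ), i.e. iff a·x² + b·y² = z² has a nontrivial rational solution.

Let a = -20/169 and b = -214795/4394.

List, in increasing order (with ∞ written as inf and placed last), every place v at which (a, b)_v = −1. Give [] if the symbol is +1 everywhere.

[2, 13, 17, inf]

Mod squares: a ≡ -5, b ≡ -15470. Check v ∈ {∞, 2, 5, 7, 13, 17, 19}.
v=∞: -5 < 0 and -15470 < 0  ⇒  (a,b)_∞ = -1.
v=19: a=19^0·(≡10), b=19^2·(≡14) mod 19; (10|19)=-1, (14|19)=-1; (−1)^{0·2·9}·(-1)^2·(-1)^0 = +1.
v=2: v_2(a)=2, v_2(b)=-1; units ≡ 3, 1 (mod 8); ε·ε+αω+βω = 1·0+2·0+-1·1 ≡ 1  ⇒  (a,b)_2 = -1.
v=17: a=17^0·(≡3), b=17^1·(≡8) mod 17; (3|17)=-1, (8|17)=+1; (−1)^{0·1·8}·(-1)^1·(+1)^0 = -1.
v=5: a=5^1·(≡4), b=5^1·(≡4) mod 5; (4|5)=+1, (4|5)=+1; (−1)^{1·1·2}·(+1)^1·(+1)^1 = +1.
v=7: a=7^0·(≡1), b=7^1·(≡2) mod 7; (1|7)=+1, (2|7)=+1; (−1)^{0·1·3}·(+1)^1·(+1)^0 = +1.
v=13: a=13^-2·(≡6), b=13^-3·(≡2) mod 13; (6|13)=-1, (2|13)=-1; (−1)^{-2·-3·6}·(-1)^-3·(-1)^-2 = -1.
(-5, -15470 / ℚ) ramifies at {2, 13, 17, ∞}: a division algebra.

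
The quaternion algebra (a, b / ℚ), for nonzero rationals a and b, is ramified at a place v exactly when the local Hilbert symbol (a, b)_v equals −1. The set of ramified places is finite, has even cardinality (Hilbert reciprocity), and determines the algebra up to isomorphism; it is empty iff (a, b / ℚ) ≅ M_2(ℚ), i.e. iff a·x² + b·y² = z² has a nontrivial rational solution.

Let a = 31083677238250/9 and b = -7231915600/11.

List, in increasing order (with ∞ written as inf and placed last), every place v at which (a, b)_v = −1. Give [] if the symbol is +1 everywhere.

[11, 13]

(a, b) ≡ (13907530, -1176791) mod (ℚ^×)²; places V = {2, 3, 5, 7, 11, 13, 17, 23, 29, 31, ∞}.
(a,b)_3: α=-2, u≡1; β=0, v≡1 (mod 3); (1|3)=+1, (1|3)=+1; sign (−1)^0·+1^0·+1^-2 = +1.
(a,b)_17: α=1, u≡15; β=1, v≡4 (mod 17); (15|17)=+1, (4|17)=+1; sign (−1)^0·+1^1·+1^1 = +1.
(a,b)_13: α=3, u≡12; β=2, v≡7 (mod 13); (12|13)=+1, (7|13)=-1; sign (−1)^0·+1^2·-1^3 = -1.
(a,b)_2: α=1, β=4; u≡5, v≡1 (mod 8); ε(u)ε(v)=0·0, αω(v)=1·0, βω(u)=4·1; sum ≡ 0  ⇒  +1.
(a,b)_23: α=2, u≡14; β=0, v≡2 (mod 23); (14|23)=-1, (2|23)=+1; sign (−1)^0·-1^0·+1^2 = +1.
(a,b)_7: α=1, u≡1; β=1, v≡3 (mod 7); (1|7)=+1, (3|7)=-1; sign (−1)^1·+1^1·-1^1 = +1.
(a,b)_∞: sgn(13907530)=+, sgn(-1176791)=−, so +1.
(a,b)_5: α=3, u≡4; β=2, v≡1 (mod 5); (4|5)=+1, (1|5)=+1; sign (−1)^0·+1^2·+1^3 = +1.
(a,b)_29: α=1, u≡21; β=1, v≡10 (mod 29); (21|29)=-1, (10|29)=-1; sign (−1)^0·-1^1·-1^1 = +1.
(a,b)_31: α=1, u≡27; β=1, v≡10 (mod 31); (27|31)=-1, (10|31)=+1; sign (−1)^1·-1^1·+1^1 = +1.
(a,b)_11: α=0, u≡6; β=-1, v≡3 (mod 11); (6|11)=-1, (3|11)=+1; sign (−1)^0·-1^-1·+1^0 = -1.
(13907530, -1176791 / ℚ) ramifies at {11, 13}: a division algebra.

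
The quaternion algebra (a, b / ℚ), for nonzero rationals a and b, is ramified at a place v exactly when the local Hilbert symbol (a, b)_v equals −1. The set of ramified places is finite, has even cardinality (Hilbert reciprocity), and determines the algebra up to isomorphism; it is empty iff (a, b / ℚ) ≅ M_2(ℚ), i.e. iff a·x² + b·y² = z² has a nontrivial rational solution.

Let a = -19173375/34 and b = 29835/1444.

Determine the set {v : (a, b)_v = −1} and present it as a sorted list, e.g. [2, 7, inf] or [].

[2, 17]

(a, b) ≡ (-2897310, 3315) mod (ℚ^×)²; places V = {2, 3, 5, 13, 17, 19, 23, ∞}.
(a,b)_13: α=1, u≡5; β=1, v≡7 (mod 13); (5|13)=-1, (7|13)=-1; sign (−1)^0·-1^1·-1^1 = +1.
(a,b)_3: α=3, u≡2; β=3, v≡1 (mod 3); (2|3)=-1, (1|3)=+1; sign (−1)^1·-1^3·+1^3 = +1.
(a,b)_23: α=1, u≡3; β=0, v≡13 (mod 23); (3|23)=+1, (13|23)=+1; sign (−1)^0·+1^0·+1^1 = +1.
(a,b)_∞: sgn(-2897310)=−, sgn(3315)=+, so +1.
(a,b)_17: α=-1, u≡12; β=1, v≡13 (mod 17); (12|17)=-1, (13|17)=+1; sign (−1)^0·-1^1·+1^-1 = -1.
(a,b)_2: α=-1, β=-2; u≡1, v≡3 (mod 8); ε(u)ε(v)=0·1, αω(v)=-1·1, βω(u)=-2·0; sum ≡ 1  ⇒  -1.
(a,b)_5: α=3, u≡2; β=1, v≡3 (mod 5); (2|5)=-1, (3|5)=-1; sign (−1)^0·-1^1·-1^3 = +1.
(a,b)_19: α=1, u≡4; β=-2, v≡6 (mod 19); (4|19)=+1, (6|19)=+1; sign (−1)^0·+1^-2·+1^1 = +1.
(-2897310, 3315 / ℚ) ramifies at {2, 17}: a division algebra.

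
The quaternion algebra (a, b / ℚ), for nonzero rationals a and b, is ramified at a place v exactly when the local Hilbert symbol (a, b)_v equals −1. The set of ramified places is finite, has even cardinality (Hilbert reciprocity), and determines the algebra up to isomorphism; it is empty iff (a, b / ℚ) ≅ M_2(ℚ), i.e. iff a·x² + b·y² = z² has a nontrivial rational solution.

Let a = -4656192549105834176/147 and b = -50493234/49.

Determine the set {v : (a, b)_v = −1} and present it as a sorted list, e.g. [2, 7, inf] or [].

[2, 23, 29, inf]

(a, b) ≡ (-2697, -50493234) mod (ℚ^×)²; places V = {2, 3, 7, 11, 23, 29, 31, 37, ∞}.
(a,b)_29: α=1, u≡24; β=1, v≡21 (mod 29); (24|29)=+1, (21|29)=-1; sign (−1)^0·+1^1·-1^1 = -1.
(a,b)_7: α=-2, u≡5; β=-2, v≡6 (mod 7); (5|7)=-1, (6|7)=-1; sign (−1)^0·-1^-2·-1^-2 = +1.
(a,b)_11: α=2, u≡1; β=1, v≡10 (mod 11); (1|11)=+1, (10|11)=-1; sign (−1)^0·+1^1·-1^2 = +1.
(a,b)_37: α=2, u≡36; β=1, v≡33 (mod 37); (36|37)=+1, (33|37)=+1; sign (−1)^0·+1^1·+1^2 = +1.
(a,b)_2: α=6, β=1; u≡7, v≡7 (mod 8); ε(u)ε(v)=1·1, αω(v)=6·0, βω(u)=1·0; sum ≡ 1  ⇒  -1.
(a,b)_31: α=5, u≡15; β=1, v≡20 (mod 31); (15|31)=-1, (20|31)=+1; sign (−1)^1·-1^1·+1^5 = +1.
(a,b)_23: α=2, u≡22; β=1, v≡5 (mod 23); (22|23)=-1, (5|23)=-1; sign (−1)^0·-1^1·-1^2 = -1.
(a,b)_∞: sgn(-2697)=−, sgn(-50493234)=−, so -1.
(a,b)_3: α=-1, u≡1; β=1, v≡2 (mod 3); (1|3)=+1, (2|3)=-1; sign (−1)^1·+1^1·-1^-1 = +1.
Ram(-2697, -50493234) = {2, 23, 29, ∞}; no ℚ_2-point on the conic.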